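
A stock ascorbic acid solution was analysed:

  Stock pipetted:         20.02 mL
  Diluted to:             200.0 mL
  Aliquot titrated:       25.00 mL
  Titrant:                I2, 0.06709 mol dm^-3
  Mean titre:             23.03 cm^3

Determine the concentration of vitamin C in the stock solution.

C6H8O6 + I2 → C6H6O6 + 2 HI
n(I2) = 0.02303 × 0.06709 = 1.545 × 10^-3 mol
n(C6H8O6) in the aliquot = 1.545 × 10^-3 mol (1:1 ratio)
[C6H8O6]_dilute = 1.545 × 10^-3 / 0.02500 = 0.06180 mol/L
Dilution factor = 200.0 / 20.02 = 9.990
[C6H8O6]_stock = 0.06180 × 9.990 = 0.6174 mol/L

0.6174 mol/L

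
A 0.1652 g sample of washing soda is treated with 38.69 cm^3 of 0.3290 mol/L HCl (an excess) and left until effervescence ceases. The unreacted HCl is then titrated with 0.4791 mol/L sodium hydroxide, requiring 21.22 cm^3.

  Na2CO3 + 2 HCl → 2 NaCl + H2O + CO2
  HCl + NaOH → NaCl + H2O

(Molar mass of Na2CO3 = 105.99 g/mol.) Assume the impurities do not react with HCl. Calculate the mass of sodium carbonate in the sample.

n(HCl) added = 0.03869 × 0.3290 = 0.01273 mol
n(NaOH) used in back-titration = 0.02122 × 0.4791 = 0.01017 mol
n(HCl) left over = 0.01017 mol (1:1 ratio)
n(HCl) consumed by analyte = 0.01273 − 0.01017 = 2.563 × 10^-3 mol
From the 1:2 ratio, n(Na2CO3) = 1/2 × 2.563 × 10^-3 = 1.281 × 10^-3 mol
mass of Na2CO3 = 1.281 × 10^-3 × 105.99 = 0.1358 g

0.1358 g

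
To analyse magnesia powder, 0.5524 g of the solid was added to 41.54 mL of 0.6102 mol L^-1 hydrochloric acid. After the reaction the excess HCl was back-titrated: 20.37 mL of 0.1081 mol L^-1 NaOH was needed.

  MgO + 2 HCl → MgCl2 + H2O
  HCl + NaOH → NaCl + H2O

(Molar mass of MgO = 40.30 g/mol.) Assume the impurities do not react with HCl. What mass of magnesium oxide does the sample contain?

n(HCl) added = 0.04154 × 0.6102 = 0.02535 mol
n(NaOH) used in back-titration = 0.02037 × 0.1081 = 2.202 × 10^-3 mol
n(HCl) left over = 2.202 × 10^-3 mol (1:1 ratio)
n(HCl) consumed by analyte = 0.02535 − 2.202 × 10^-3 = 0.02315 mol
From the 1:2 ratio, n(MgO) = 1/2 × 0.02315 = 0.01157 mol
mass of MgO = 0.01157 × 40.30 = 0.4664 g

0.4664 g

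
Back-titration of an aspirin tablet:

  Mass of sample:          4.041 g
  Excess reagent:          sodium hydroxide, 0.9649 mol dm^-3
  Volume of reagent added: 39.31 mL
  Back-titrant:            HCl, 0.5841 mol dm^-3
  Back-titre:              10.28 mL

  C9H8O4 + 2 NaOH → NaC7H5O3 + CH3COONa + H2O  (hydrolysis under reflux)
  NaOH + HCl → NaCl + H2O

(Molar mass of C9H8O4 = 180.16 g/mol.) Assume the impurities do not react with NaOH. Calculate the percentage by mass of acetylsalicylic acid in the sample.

71.17 %

n(NaOH) added = 0.03931 × 0.9649 = 0.03793 mol
n(HCl) used in back-titration = 0.01028 × 0.5841 = 6.005 × 10^-3 mol
n(NaOH) left over = 6.005 × 10^-3 mol (1:1 ratio)
n(NaOH) consumed by analyte = 0.03793 − 6.005 × 10^-3 = 0.03193 mol
From the 1:2 ratio, n(C9H8O4) = 1/2 × 0.03193 = 0.01596 mol
mass of C9H8O4 = 0.01596 × 180.16 = 2.876 g
% C9H8O4 = 2.876 / 4.041 × 100 = 71.17 %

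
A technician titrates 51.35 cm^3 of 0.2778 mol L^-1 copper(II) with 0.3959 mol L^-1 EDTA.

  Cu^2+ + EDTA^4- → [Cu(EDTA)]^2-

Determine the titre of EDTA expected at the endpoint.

n(Cu2+) = 0.05135 L × 0.2778 mol/L = 0.01427 mol
n(EDTA) = 0.01427 mol (1:1 stoichiometry)
V(EDTA) = 0.01427 mol / 0.3959 mol/L = 0.03603 L = 36.03 mL

36.03 mL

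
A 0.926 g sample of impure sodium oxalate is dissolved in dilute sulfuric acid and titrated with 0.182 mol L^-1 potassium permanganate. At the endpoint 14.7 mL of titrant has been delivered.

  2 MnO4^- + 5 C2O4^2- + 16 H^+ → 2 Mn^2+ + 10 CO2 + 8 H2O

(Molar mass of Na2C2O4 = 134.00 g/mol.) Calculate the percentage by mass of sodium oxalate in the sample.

96.8 %

n(KMnO4) = 0.0147 L × 0.182 mol/L = 2.68 × 10^-3 mol
From the 5:2 ratio, n(Na2C2O4) = 5/2 × 2.68 × 10^-3 = 6.69 × 10^-3 mol
mass of Na2C2O4 = 6.69 × 10^-3 × 134.00 g/mol = 0.896 g
% Na2C2O4 = 0.896 / 0.926 × 100 = 96.8 %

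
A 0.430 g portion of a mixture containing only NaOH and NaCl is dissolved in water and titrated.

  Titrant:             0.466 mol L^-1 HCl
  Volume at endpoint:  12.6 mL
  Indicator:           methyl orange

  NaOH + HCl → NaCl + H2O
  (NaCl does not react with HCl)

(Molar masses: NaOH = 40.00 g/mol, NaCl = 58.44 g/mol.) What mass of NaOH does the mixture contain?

0.235 g

n(HCl) = 0.0126 × 0.466 = 5.87 × 10^-3 mol
Let x = n(NaOH), y = n(NaCl).
Titrant: 1x = 5.87 × 10^-3;  mass: 40.00x + 58.44y = 0.430
Solving, x = 5.87 × 10^-3 mol, y = 3.34 × 10^-3 mol
mass of NaOH = 5.87 × 10^-3 × 40.00 = 0.235 g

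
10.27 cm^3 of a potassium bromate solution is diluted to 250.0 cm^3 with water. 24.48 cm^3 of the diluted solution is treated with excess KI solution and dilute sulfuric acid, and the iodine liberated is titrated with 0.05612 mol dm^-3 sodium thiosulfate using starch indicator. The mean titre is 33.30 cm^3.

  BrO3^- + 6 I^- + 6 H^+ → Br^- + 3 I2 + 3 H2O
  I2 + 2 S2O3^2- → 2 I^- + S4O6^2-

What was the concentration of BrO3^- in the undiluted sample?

n(S2O3^2-) = 0.03330 × 0.05612 = 1.869 × 10^-3 mol
n(I2) = n(S2O3^2-)/2 = 9.344 × 10^-4 mol
From the 1:3 ratio, n(BrO3^-) in the aliquot = 1/3 × 9.344 × 10^-4 = 3.115 × 10^-4 mol
[BrO3^-]_dilute = 3.115 × 10^-4 / 0.02448 = 0.01272 mol/L
[BrO3^-]_original = 0.01272 × 250.0/10.27 = 0.3097 mol/L

0.3097 mol/L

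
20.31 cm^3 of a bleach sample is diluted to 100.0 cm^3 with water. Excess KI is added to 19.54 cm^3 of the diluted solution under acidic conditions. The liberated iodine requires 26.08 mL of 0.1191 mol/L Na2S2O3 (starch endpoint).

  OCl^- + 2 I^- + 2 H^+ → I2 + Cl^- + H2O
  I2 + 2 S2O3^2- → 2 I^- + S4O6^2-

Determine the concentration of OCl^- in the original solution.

0.3913 mol/L

n(S2O3^2-) = 0.02608 × 0.1191 = 3.106 × 10^-3 mol
n(I2) = n(S2O3^2-)/2 = 1.553 × 10^-3 mol
n(OCl^-) in the aliquot = 1.553 × 10^-3 mol (1:1 ratio)
[OCl^-]_dilute = 1.553 × 10^-3 / 0.01954 = 0.07948 mol/L
[OCl^-]_original = 0.07948 × 100.0/20.31 = 0.3913 mol/L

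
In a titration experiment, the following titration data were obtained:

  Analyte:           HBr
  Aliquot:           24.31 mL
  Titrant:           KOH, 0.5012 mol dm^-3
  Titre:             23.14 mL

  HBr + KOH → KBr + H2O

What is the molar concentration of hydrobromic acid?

n(KOH) = 0.02314 L × 0.5012 mol/L = 0.01160 mol
n(HBr) = 0.01160 mol (1:1 mole ratio)
[HBr] = 0.01160 mol / 0.02431 L = 0.4771 mol/L

0.4771 mol/L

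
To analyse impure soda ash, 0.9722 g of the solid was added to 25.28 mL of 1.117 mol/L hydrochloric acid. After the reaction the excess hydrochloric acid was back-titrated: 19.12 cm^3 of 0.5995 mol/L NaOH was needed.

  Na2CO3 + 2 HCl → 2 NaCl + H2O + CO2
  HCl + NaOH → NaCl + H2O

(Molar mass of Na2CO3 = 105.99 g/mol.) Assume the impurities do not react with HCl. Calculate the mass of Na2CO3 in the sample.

n(HCl) added = 0.02528 × 1.117 = 0.02824 mol
n(NaOH) used in back-titration = 0.01912 × 0.5995 = 0.01146 mol
n(HCl) left over = 0.01146 mol (1:1 ratio)
n(HCl) consumed by analyte = 0.02824 − 0.01146 = 0.01678 mol
From the 1:2 ratio, n(Na2CO3) = 1/2 × 0.01678 = 8.388 × 10^-3 mol
mass of Na2CO3 = 8.388 × 10^-3 × 105.99 = 0.8890 g

0.8890 g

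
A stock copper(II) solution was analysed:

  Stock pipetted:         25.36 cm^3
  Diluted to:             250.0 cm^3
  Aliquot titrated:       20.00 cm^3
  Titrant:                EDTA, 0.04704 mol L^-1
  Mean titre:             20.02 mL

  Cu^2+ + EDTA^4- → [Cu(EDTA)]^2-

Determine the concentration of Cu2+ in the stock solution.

n(EDTA) = 0.02002 × 0.04704 = 9.417 × 10^-4 mol
n(Cu2+) in the aliquot = 9.417 × 10^-4 mol (1:1 ratio)
[Cu2+]_dilute = 9.417 × 10^-4 / 0.02000 = 0.04709 mol/L
Dilution factor = 250.0 / 25.36 = 9.858
[Cu2+]_stock = 0.04709 × 9.858 = 0.4642 mol/L

0.4642 mol/L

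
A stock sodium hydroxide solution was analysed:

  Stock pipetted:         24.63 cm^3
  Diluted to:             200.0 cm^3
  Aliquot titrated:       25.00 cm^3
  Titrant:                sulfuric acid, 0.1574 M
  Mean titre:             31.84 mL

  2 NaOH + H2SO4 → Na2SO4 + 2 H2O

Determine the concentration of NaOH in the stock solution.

n(H2SO4) = 0.03184 × 0.1574 = 5.012 × 10^-3 mol
From the 2:1 ratio, n(NaOH) in the aliquot = 2/1 × 5.012 × 10^-3 = 0.01002 mol
[NaOH]_dilute = 0.01002 / 0.02500 = 0.4009 mol/L
Dilution factor = 200.0 / 24.63 = 8.120
[NaOH]_stock = 0.4009 × 8.120 = 3.256 mol/L

3.256 M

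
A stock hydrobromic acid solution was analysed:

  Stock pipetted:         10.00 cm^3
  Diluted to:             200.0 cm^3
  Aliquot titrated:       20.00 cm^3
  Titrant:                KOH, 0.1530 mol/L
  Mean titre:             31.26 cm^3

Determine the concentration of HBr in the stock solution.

4.783 mol/L

HBr + KOH → KBr + H2O
n(KOH) = 0.03126 × 0.1530 = 4.783 × 10^-3 mol
n(HBr) in the aliquot = 4.783 × 10^-3 mol (1:1 ratio)
[HBr]_dilute = 4.783 × 10^-3 / 0.02000 = 0.2391 mol/L
Dilution factor = 200.0 / 10.00 = 20.00
[HBr]_stock = 0.2391 × 20.00 = 4.783 mol/L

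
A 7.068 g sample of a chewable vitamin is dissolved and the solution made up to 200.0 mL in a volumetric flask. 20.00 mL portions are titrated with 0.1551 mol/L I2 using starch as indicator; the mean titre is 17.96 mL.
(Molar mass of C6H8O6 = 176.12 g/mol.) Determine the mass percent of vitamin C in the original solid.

69.41 %

C6H8O6 + I2 → C6H6O6 + 2 HI
n(I2) per titration = 0.01796 × 0.1551 = 2.786 × 10^-3 mol
n(C6H8O6) in each aliquot = 2.786 × 10^-3 mol (1:1 ratio)
n(C6H8O6) in the whole flask = 2.786 × 10^-3 × 200.0/20.00 = 0.02786 mol
mass of C6H8O6 = 0.02786 × 176.12 = 4.906 g
% C6H8O6 = 4.906 / 7.068 × 100 = 69.41 %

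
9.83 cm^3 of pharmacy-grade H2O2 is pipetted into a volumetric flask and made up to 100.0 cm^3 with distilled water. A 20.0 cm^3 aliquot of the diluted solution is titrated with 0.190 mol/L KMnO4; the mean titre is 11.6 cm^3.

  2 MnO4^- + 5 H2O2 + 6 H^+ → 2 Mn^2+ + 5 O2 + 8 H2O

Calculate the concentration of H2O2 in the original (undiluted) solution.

2.80 mol/L

n(KMnO4) = 0.0116 × 0.190 = 2.20 × 10^-3 mol
From the 5:2 ratio, n(H2O2) in the aliquot = 5/2 × 2.20 × 10^-3 = 5.51 × 10^-3 mol
[H2O2]_dilute = 5.51 × 10^-3 / 0.0200 = 0.275 mol/L
Dilution factor = 100.0 / 9.83 = 10.17
[H2O2]_stock = 0.275 × 10.17 = 2.80 mol/L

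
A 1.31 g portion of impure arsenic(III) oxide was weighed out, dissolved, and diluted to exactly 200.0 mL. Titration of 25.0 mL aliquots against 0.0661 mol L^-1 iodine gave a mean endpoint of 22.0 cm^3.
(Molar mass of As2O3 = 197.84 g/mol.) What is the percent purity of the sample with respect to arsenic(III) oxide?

87.8 %

As2O3 + 2 I2 + 2 H2O → As2O5 + 4 HI
n(I2) per titration = 0.0220 × 0.0661 = 1.45 × 10^-3 mol
From the 1:2 ratio, n(As2O3) in each aliquot = 1/2 × 1.45 × 10^-3 = 7.27 × 10^-4 mol
n(As2O3) in the whole flask = 7.27 × 10^-4 × 200.0/25.0 = 5.82 × 10^-3 mol
mass of As2O3 = 5.82 × 10^-3 × 197.84 = 1.15 g
% As2O3 = 1.15 / 1.31 × 100 = 87.8 %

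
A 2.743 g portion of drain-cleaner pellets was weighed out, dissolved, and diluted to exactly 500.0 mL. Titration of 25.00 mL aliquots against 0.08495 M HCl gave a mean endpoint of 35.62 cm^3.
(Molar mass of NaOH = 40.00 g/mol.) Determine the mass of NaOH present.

NaOH + HCl → NaCl + H2O
n(HCl) per titration = 0.03562 × 0.08495 = 3.026 × 10^-3 mol
n(NaOH) in each aliquot = 3.026 × 10^-3 mol (1:1 ratio)
n(NaOH) in the whole flask = 3.026 × 10^-3 × 500.0/25.00 = 0.06052 mol
mass of NaOH = 0.06052 × 40.00 = 2.421 g

2.421 g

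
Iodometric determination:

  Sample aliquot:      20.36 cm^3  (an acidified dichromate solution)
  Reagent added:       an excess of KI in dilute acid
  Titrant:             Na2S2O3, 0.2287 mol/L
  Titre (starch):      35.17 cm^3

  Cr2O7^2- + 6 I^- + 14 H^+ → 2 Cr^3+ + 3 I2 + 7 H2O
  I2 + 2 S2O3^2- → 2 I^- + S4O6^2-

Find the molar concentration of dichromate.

0.06584 mol/L

n(S2O3^2-) = 0.03517 × 0.2287 = 8.043 × 10^-3 mol
n(I2) = n(S2O3^2-)/2 = 4.022 × 10^-3 mol
From the 1:3 ratio, n(Cr2O7^2-) in the aliquot = 1/3 × 4.022 × 10^-3 = 1.341 × 10^-3 mol
[Cr2O7^2-] = 1.341 × 10^-3 / 0.02036 = 0.06584 mol/L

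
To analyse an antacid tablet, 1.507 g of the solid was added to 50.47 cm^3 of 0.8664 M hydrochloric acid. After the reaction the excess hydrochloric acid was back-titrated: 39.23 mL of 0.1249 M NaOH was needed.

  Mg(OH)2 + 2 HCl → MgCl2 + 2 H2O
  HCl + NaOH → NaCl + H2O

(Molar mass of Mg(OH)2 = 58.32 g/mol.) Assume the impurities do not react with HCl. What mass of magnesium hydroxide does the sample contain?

n(HCl) added = 0.05047 × 0.8664 = 0.04373 mol
n(NaOH) used in back-titration = 0.03923 × 0.1249 = 4.900 × 10^-3 mol
n(HCl) left over = 4.900 × 10^-3 mol (1:1 ratio)
n(HCl) consumed by analyte = 0.04373 − 4.900 × 10^-3 = 0.03883 mol
From the 1:2 ratio, n(Mg(OH)2) = 1/2 × 0.03883 = 0.01941 mol
mass of Mg(OH)2 = 0.01941 × 58.32 = 1.132 g

1.132 g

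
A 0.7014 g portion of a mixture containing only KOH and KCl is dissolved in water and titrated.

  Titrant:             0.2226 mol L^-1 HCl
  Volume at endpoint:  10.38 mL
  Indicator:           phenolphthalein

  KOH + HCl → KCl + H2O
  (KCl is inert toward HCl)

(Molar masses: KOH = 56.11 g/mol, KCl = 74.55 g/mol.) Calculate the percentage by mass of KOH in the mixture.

18.48 %

n(HCl) = 0.01038 × 0.2226 = 2.311 × 10^-3 mol
Let x = n(KOH), y = n(KCl).
Titrant: 1x = 2.311 × 10^-3;  mass: 56.11x + 74.55y = 0.7014
Solving, x = 2.311 × 10^-3 mol, y = 7.669 × 10^-3 mol
mass of KOH = 2.311 × 10^-3 × 56.11 = 0.1296 g
% KOH = 0.1296 / 0.7014 × 100 = 18.48 %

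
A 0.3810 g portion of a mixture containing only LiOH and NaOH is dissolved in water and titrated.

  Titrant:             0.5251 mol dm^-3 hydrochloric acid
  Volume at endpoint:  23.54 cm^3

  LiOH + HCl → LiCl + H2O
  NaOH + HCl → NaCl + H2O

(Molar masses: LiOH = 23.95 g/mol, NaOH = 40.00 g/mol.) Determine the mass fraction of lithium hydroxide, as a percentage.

n(HCl) = 0.02354 × 0.5251 = 0.01236 mol
Let x = n(LiOH), y = n(NaOH).
Titrant: 1x + 1y = 0.01236;  mass: 23.95x + 40.00y = 0.3810
Solving, x = 7.068 × 10^-3 mol, y = 5.293 × 10^-3 mol
mass of LiOH = 7.068 × 10^-3 × 23.95 = 0.1693 g
% LiOH = 0.1693 / 0.3810 × 100 = 44.43 %

44.43 %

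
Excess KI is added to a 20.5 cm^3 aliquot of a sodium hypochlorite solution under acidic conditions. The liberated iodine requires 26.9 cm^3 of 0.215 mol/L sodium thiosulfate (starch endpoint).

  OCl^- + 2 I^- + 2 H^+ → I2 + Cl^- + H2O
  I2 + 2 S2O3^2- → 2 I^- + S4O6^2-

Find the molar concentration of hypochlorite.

0.141 mol/L

n(S2O3^2-) = 0.0269 × 0.215 = 5.78 × 10^-3 mol
n(I2) = n(S2O3^2-)/2 = 2.89 × 10^-3 mol
n(OCl^-) in the aliquot = 2.89 × 10^-3 mol (1:1 ratio)
[OCl^-] = 2.89 × 10^-3 / 0.0205 = 0.141 mol/L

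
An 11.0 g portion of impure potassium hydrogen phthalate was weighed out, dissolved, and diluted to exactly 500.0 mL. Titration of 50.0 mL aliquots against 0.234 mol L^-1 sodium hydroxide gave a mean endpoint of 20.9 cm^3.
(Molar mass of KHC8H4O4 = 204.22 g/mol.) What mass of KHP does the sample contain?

KHC8H4O4 + NaOH → KNaC8H4O4 + H2O
n(NaOH) per titration = 0.0209 × 0.234 = 4.89 × 10^-3 mol
n(KHC8H4O4) in each aliquot = 4.89 × 10^-3 mol (1:1 ratio)
n(KHC8H4O4) in the whole flask = 4.89 × 10^-3 × 500.0/50.0 = 0.0489 mol
mass of KHC8H4O4 = 0.0489 × 204.22 = 9.99 g

9.99 g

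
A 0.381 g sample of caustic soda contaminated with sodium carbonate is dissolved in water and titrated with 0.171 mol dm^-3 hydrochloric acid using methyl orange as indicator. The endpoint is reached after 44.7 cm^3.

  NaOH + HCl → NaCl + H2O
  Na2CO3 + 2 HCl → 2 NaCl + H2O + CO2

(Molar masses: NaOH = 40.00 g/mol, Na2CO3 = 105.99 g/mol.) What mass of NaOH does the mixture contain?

0.0741 g

n(HCl) = 0.0447 × 0.171 = 7.64 × 10^-3 mol
Let x = n(NaOH), y = n(Na2CO3).
Titrant: 1x + 2y = 7.64 × 10^-3;  mass: 40.00x + 105.99y = 0.381
Solving, x = 1.85 × 10^-3 mol, y = 2.90 × 10^-3 mol
mass of NaOH = 1.85 × 10^-3 × 40.00 = 0.0741 g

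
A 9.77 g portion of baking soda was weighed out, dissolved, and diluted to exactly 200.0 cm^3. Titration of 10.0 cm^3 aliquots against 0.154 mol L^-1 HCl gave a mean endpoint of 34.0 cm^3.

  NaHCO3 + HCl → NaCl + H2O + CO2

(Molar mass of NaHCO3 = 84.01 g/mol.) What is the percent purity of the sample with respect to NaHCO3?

n(HCl) per titration = 0.0340 × 0.154 = 5.24 × 10^-3 mol
n(NaHCO3) in each aliquot = 5.24 × 10^-3 mol (1:1 ratio)
n(NaHCO3) in the whole flask = 5.24 × 10^-3 × 200.0/10.0 = 0.105 mol
mass of NaHCO3 = 0.105 × 84.01 = 8.80 g
% NaHCO3 = 8.80 / 9.77 × 100 = 90.0 %

90.0 %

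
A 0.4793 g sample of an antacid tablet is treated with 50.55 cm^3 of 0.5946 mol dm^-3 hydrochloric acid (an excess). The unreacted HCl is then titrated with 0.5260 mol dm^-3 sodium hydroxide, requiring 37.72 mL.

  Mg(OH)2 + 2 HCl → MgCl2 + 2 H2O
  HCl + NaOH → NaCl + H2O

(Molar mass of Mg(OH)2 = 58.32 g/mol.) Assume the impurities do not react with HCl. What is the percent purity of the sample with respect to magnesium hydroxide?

62.15 %

n(HCl) added = 0.05055 × 0.5946 = 0.03006 mol
n(NaOH) used in back-titration = 0.03772 × 0.5260 = 0.01984 mol
n(HCl) left over = 0.01984 mol (1:1 ratio)
n(HCl) consumed by analyte = 0.03006 − 0.01984 = 0.01022 mol
From the 1:2 ratio, n(Mg(OH)2) = 1/2 × 0.01022 = 5.108 × 10^-3 mol
mass of Mg(OH)2 = 5.108 × 10^-3 × 58.32 = 0.2979 g
% Mg(OH)2 = 0.2979 / 0.4793 × 100 = 62.15 %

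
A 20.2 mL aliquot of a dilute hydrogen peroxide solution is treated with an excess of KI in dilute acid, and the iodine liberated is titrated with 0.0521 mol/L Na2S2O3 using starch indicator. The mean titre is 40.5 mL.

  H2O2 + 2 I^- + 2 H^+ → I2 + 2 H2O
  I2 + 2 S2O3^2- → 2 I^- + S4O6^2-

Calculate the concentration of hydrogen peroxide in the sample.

0.0522 mol/L

n(S2O3^2-) = 0.0405 × 0.0521 = 2.11 × 10^-3 mol
n(I2) = n(S2O3^2-)/2 = 1.06 × 10^-3 mol
n(H2O2) in the aliquot = 1.06 × 10^-3 mol (1:1 ratio)
[H2O2] = 1.06 × 10^-3 / 0.0202 = 0.0522 mol/L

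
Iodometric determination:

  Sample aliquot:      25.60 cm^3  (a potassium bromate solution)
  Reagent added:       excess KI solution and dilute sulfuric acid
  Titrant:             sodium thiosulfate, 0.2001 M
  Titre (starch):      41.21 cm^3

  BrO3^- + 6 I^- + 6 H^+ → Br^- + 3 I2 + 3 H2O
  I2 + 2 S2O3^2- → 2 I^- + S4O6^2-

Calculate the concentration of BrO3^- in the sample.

0.05369 M

n(S2O3^2-) = 0.04121 × 0.2001 = 8.246 × 10^-3 mol
n(I2) = n(S2O3^2-)/2 = 4.123 × 10^-3 mol
From the 1:3 ratio, n(BrO3^-) in the aliquot = 1/3 × 4.123 × 10^-3 = 1.374 × 10^-3 mol
[BrO3^-] = 1.374 × 10^-3 / 0.02560 = 0.05369 mol/L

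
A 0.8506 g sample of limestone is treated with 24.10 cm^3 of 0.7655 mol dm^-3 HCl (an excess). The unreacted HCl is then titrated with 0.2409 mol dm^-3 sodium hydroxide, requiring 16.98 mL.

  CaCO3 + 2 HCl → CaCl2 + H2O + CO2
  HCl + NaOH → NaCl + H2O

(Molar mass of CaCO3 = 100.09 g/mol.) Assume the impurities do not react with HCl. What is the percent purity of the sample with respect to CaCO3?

n(HCl) added = 0.02410 × 0.7655 = 0.01845 mol
n(NaOH) used in back-titration = 0.01698 × 0.2409 = 4.090 × 10^-3 mol
n(HCl) left over = 4.090 × 10^-3 mol (1:1 ratio)
n(HCl) consumed by analyte = 0.01845 − 4.090 × 10^-3 = 0.01436 mol
From the 1:2 ratio, n(CaCO3) = 1/2 × 0.01436 = 7.179 × 10^-3 mol
mass of CaCO3 = 7.179 × 10^-3 × 100.09 = 0.7185 g
% CaCO3 = 0.7185 / 0.8506 × 100 = 84.48 %

84.48 %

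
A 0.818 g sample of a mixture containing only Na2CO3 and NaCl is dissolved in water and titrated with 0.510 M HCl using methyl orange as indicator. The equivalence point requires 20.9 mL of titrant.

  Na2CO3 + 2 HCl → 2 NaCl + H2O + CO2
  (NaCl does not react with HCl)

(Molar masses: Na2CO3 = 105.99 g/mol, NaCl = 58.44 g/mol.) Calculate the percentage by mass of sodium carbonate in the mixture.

69.1 %

n(HCl) = 0.0209 × 0.510 = 0.0107 mol
Let x = n(Na2CO3), y = n(NaCl).
Titrant: 2x = 0.0107;  mass: 105.99x + 58.44y = 0.818
Solving, x = 5.33 × 10^-3 mol, y = 4.33 × 10^-3 mol
mass of Na2CO3 = 5.33 × 10^-3 × 105.99 = 0.565 g
% Na2CO3 = 0.565 / 0.818 × 100 = 69.1 %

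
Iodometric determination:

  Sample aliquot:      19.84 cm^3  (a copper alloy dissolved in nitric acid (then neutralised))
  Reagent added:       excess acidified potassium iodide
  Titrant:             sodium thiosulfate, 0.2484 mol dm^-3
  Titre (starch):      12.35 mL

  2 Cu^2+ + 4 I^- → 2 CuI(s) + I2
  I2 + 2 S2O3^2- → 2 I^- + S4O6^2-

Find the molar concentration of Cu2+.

n(S2O3^2-) = 0.01235 × 0.2484 = 3.068 × 10^-3 mol
n(I2) = n(S2O3^2-)/2 = 1.534 × 10^-3 mol
From the 2:1 ratio, n(Cu2+) in the aliquot = 2/1 × 1.534 × 10^-3 = 3.068 × 10^-3 mol
[Cu2+] = 3.068 × 10^-3 / 0.01984 = 0.1546 mol/L

0.1546 mol/L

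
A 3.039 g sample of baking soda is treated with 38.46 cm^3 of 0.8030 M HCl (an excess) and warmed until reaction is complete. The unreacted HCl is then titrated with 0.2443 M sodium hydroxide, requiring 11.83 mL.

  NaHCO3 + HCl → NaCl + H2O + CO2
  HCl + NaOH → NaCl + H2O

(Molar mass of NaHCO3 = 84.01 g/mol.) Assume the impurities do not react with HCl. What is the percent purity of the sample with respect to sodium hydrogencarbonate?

n(HCl) added = 0.03846 × 0.8030 = 0.03088 mol
n(NaOH) used in back-titration = 0.01183 × 0.2443 = 2.890 × 10^-3 mol
n(HCl) left over = 2.890 × 10^-3 mol (1:1 ratio)
n(HCl) consumed by analyte = 0.03088 − 2.890 × 10^-3 = 0.02799 mol
n(NaHCO3) = 0.02799 mol (1:1 ratio)
mass of NaHCO3 = 0.02799 × 84.01 = 2.352 g
% NaHCO3 = 2.352 / 3.039 × 100 = 77.38 %

77.38 %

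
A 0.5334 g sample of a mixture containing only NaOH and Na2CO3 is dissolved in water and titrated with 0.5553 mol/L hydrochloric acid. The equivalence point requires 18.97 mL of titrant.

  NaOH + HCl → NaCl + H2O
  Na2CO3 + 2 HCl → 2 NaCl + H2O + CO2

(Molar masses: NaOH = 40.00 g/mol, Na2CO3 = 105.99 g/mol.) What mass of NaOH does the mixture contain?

n(HCl) = 0.01897 × 0.5553 = 0.01053 mol
Let x = n(NaOH), y = n(Na2CO3).
Titrant: 1x + 2y = 0.01053;  mass: 40.00x + 105.99y = 0.5334
Solving, x = 1.912 × 10^-3 mol, y = 4.311 × 10^-3 mol
mass of NaOH = 1.912 × 10^-3 × 40.00 = 0.07650 g

0.07650 g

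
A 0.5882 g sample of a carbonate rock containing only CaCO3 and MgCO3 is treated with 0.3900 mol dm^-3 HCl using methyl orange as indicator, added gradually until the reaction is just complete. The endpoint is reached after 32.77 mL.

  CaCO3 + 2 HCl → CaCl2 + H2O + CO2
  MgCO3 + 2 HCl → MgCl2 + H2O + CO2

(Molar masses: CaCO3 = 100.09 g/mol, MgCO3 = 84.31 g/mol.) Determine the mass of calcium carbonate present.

n(HCl) = 0.03277 × 0.3900 = 0.01278 mol
Let x = n(CaCO3), y = n(MgCO3).
Titrant: 2x + 2y = 0.01278;  mass: 100.09x + 84.31y = 0.5882
Solving, x = 3.133 × 10^-3 mol, y = 3.257 × 10^-3 mol
mass of CaCO3 = 3.133 × 10^-3 × 100.09 = 0.3136 g

0.3136 g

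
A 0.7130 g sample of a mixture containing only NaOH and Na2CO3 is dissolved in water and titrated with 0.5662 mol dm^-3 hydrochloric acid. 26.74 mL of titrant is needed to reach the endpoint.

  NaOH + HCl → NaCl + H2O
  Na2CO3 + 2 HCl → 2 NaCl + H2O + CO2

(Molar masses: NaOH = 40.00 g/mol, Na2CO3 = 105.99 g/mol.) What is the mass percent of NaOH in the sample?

n(HCl) = 0.02674 × 0.5662 = 0.01514 mol
Let x = n(NaOH), y = n(Na2CO3).
Titrant: 1x + 2y = 0.01514;  mass: 40.00x + 105.99y = 0.7130
Solving, x = 6.876 × 10^-3 mol, y = 4.132 × 10^-3 mol
mass of NaOH = 6.876 × 10^-3 × 40.00 = 0.2750 g
% NaOH = 0.2750 / 0.7130 × 100 = 38.58 %

38.58 %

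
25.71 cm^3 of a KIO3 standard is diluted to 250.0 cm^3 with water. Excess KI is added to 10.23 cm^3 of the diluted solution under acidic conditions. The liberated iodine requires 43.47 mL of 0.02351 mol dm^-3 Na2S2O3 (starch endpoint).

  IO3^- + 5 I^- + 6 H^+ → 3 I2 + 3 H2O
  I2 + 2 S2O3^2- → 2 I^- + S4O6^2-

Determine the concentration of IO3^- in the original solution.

n(S2O3^2-) = 0.04347 × 0.02351 = 1.022 × 10^-3 mol
n(I2) = n(S2O3^2-)/2 = 5.110 × 10^-4 mol
From the 1:3 ratio, n(IO3^-) in the aliquot = 1/3 × 5.110 × 10^-4 = 1.703 × 10^-4 mol
[IO3^-]_dilute = 1.703 × 10^-4 / 0.01023 = 0.01665 mol/L
[IO3^-]_original = 0.01665 × 250.0/25.71 = 0.1619 mol/L

0.1619 mol/L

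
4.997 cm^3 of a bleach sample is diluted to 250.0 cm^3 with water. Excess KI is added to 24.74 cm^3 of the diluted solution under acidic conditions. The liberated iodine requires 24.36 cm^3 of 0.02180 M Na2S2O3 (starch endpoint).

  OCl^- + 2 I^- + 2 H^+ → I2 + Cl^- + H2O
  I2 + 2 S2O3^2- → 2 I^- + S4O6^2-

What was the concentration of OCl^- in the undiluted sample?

0.5370 M

n(S2O3^2-) = 0.02436 × 0.02180 = 5.310 × 10^-4 mol
n(I2) = n(S2O3^2-)/2 = 2.655 × 10^-4 mol
n(OCl^-) in the aliquot = 2.655 × 10^-4 mol (1:1 ratio)
[OCl^-]_dilute = 2.655 × 10^-4 / 0.02474 = 0.01073 mol/L
[OCl^-]_original = 0.01073 × 250.0/4.997 = 0.5370 mol/L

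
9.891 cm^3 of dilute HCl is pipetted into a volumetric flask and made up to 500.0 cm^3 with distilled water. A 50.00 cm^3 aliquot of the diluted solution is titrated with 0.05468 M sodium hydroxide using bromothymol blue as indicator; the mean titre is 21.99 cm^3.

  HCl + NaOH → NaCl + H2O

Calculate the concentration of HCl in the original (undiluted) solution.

1.216 M

n(NaOH) = 0.02199 × 0.05468 = 1.202 × 10^-3 mol
n(HCl) in the aliquot = 1.202 × 10^-3 mol (1:1 ratio)
[HCl]_dilute = 1.202 × 10^-3 / 0.05000 = 0.02405 mol/L
Dilution factor = 500.0 / 9.891 = 50.55
[HCl]_stock = 0.02405 × 50.55 = 1.216 mol/L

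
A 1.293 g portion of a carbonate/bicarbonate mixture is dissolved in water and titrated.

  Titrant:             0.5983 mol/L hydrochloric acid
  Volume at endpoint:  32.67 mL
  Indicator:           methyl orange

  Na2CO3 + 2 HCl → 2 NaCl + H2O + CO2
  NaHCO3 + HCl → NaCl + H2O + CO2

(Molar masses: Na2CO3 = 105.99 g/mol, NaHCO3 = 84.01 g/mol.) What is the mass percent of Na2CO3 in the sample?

46.13 %

n(HCl) = 0.03267 × 0.5983 = 0.01955 mol
Let x = n(Na2CO3), y = n(NaHCO3).
Titrant: 2x + 1y = 0.01955;  mass: 105.99x + 84.01y = 1.293
Solving, x = 5.628 × 10^-3 mol, y = 8.291 × 10^-3 mol
mass of Na2CO3 = 5.628 × 10^-3 × 105.99 = 0.5965 g
% Na2CO3 = 0.5965 / 1.293 × 100 = 46.13 %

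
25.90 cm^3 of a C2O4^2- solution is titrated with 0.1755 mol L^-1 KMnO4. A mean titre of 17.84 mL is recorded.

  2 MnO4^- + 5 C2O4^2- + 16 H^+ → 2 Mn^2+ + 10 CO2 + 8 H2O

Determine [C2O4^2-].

n(KMnO4) = 0.01784 L × 0.1755 mol/L = 3.131 × 10^-3 mol
From the 5:2 mole ratio, n(C2O4^2-) = 5/2 × 3.131 × 10^-3 = 7.827 × 10^-3 mol
[C2O4^2-] = 7.827 × 10^-3 mol / 0.02590 L = 0.3022 mol/L

0.3022 mol/L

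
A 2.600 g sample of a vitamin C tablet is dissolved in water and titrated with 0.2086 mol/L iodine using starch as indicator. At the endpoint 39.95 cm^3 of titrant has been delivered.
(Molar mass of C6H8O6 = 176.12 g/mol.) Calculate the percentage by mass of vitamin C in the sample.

C6H8O6 + I2 → C6H6O6 + 2 HI
n(I2) = 0.03995 L × 0.2086 mol/L = 8.334 × 10^-3 mol
n(C6H8O6) = 8.334 × 10^-3 mol (1:1 ratio)
mass of C6H8O6 = 8.334 × 10^-3 × 176.12 g/mol = 1.468 g
% C6H8O6 = 1.468 / 2.600 × 100 = 56.45 %

56.45 %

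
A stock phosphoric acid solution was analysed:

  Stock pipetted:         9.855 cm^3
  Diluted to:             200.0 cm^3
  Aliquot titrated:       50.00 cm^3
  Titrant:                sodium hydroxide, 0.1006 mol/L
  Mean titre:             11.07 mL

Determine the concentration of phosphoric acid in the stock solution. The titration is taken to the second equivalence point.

H3PO4 + 2 NaOH → Na2HPO4 + 2 H2O
n(NaOH) = 0.01107 × 0.1006 = 1.114 × 10^-3 mol
From the 1:2 ratio, n(H3PO4) in the aliquot = 1/2 × 1.114 × 10^-3 = 5.568 × 10^-4 mol
[H3PO4]_dilute = 5.568 × 10^-4 / 0.05000 = 0.01114 mol/L
Dilution factor = 200.0 / 9.855 = 20.29
[H3PO4]_stock = 0.01114 × 20.29 = 0.2260 mol/L

0.2260 mol/L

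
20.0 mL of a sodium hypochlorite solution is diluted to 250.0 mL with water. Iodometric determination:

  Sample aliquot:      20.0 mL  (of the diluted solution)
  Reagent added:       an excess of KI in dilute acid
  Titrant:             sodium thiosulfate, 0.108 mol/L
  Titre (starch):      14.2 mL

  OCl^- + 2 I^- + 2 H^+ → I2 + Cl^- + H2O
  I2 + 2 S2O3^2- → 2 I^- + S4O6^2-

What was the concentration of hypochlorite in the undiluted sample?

n(S2O3^2-) = 0.0142 × 0.108 = 1.53 × 10^-3 mol
n(I2) = n(S2O3^2-)/2 = 7.67 × 10^-4 mol
n(OCl^-) in the aliquot = 7.67 × 10^-4 mol (1:1 ratio)
[OCl^-]_dilute = 7.67 × 10^-4 / 0.0200 = 0.0383 mol/L
[OCl^-]_original = 0.0383 × 250.0/20.0 = 0.479 mol/L

0.479 mol/L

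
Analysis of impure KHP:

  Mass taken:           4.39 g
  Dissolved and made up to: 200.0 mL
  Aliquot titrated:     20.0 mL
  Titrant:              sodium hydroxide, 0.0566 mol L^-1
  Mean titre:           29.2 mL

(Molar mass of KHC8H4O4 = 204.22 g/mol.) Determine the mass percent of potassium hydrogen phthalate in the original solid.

KHC8H4O4 + NaOH → KNaC8H4O4 + H2O
n(NaOH) per titration = 0.0292 × 0.0566 = 1.65 × 10^-3 mol
n(KHC8H4O4) in each aliquot = 1.65 × 10^-3 mol (1:1 ratio)
n(KHC8H4O4) in the whole flask = 1.65 × 10^-3 × 200.0/20.0 = 0.0165 mol
mass of KHC8H4O4 = 0.0165 × 204.22 = 3.38 g
% KHC8H4O4 = 3.38 / 4.39 × 100 = 76.9 %

76.9 %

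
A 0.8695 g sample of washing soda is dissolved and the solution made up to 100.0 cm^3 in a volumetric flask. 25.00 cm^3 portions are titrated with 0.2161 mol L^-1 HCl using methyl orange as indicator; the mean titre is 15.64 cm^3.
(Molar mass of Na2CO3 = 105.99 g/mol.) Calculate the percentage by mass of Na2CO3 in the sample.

82.40 %

Na2CO3 + 2 HCl → 2 NaCl + H2O + CO2
n(HCl) per titration = 0.01564 × 0.2161 = 3.380 × 10^-3 mol
From the 1:2 ratio, n(Na2CO3) in each aliquot = 1/2 × 3.380 × 10^-3 = 1.690 × 10^-3 mol
n(Na2CO3) in the whole flask = 1.690 × 10^-3 × 100.0/25.00 = 6.760 × 10^-3 mol
mass of Na2CO3 = 6.760 × 10^-3 × 105.99 = 0.7165 g
% Na2CO3 = 0.7165 / 0.8695 × 100 = 82.40 %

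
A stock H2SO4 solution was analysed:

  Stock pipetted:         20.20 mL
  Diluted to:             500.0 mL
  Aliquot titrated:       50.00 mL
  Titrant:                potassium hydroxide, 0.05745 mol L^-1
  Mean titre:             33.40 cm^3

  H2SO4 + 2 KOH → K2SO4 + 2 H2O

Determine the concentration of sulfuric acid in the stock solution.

0.4750 mol/L

n(KOH) = 0.03340 × 0.05745 = 1.919 × 10^-3 mol
From the 1:2 ratio, n(H2SO4) in the aliquot = 1/2 × 1.919 × 10^-3 = 9.594 × 10^-4 mol
[H2SO4]_dilute = 9.594 × 10^-4 / 0.05000 = 0.01919 mol/L
Dilution factor = 500.0 / 20.20 = 24.75
[H2SO4]_stock = 0.01919 × 24.75 = 0.4750 mol/L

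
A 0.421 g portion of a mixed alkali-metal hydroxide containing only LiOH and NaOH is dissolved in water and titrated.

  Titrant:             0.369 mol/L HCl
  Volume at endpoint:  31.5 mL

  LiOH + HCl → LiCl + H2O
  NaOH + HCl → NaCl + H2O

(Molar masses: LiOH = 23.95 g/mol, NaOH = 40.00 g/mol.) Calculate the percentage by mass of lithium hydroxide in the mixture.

n(HCl) = 0.0315 × 0.369 = 0.0116 mol
Let x = n(LiOH), y = n(NaOH).
Titrant: 1x + 1y = 0.0116;  mass: 23.95x + 40.00y = 0.421
Solving, x = 2.74 × 10^-3 mol, y = 8.89 × 10^-3 mol
mass of LiOH = 2.74 × 10^-3 × 23.95 = 0.0656 g
% LiOH = 0.0656 / 0.421 × 100 = 15.6 %

15.6 %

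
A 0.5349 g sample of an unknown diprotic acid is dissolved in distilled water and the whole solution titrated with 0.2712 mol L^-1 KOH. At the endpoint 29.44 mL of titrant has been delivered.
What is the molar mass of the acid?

n(KOH) = 0.02944 L × 0.2712 mol/L = 7.984 × 10^-3 mol
From the 1:2 ratio, n(H2A) = 1/2 × 7.984 × 10^-3 = 3.992 × 10^-3 mol
M = m / n = 0.5349 g / 3.992 × 10^-3 mol = 134.0 g/mol

134.0 g/mol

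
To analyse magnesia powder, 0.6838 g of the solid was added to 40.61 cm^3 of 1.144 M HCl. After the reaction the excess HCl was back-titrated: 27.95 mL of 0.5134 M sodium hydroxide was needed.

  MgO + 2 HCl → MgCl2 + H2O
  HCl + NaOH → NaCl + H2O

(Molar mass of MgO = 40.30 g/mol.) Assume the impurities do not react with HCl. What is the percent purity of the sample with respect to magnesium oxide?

94.62 %

n(HCl) added = 0.04061 × 1.144 = 0.04646 mol
n(NaOH) used in back-titration = 0.02795 × 0.5134 = 0.01435 mol
n(HCl) left over = 0.01435 mol (1:1 ratio)
n(HCl) consumed by analyte = 0.04646 − 0.01435 = 0.03211 mol
From the 1:2 ratio, n(MgO) = 1/2 × 0.03211 = 0.01605 mol
mass of MgO = 0.01605 × 40.30 = 0.6470 g
% MgO = 0.6470 / 0.6838 × 100 = 94.62 %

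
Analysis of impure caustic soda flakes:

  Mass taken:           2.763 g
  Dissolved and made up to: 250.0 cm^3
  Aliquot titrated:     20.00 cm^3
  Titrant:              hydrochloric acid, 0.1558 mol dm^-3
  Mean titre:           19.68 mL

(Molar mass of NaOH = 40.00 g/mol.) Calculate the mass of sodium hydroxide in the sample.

1.533 g

NaOH + HCl → NaCl + H2O
n(HCl) per titration = 0.01968 × 0.1558 = 3.066 × 10^-3 mol
n(NaOH) in each aliquot = 3.066 × 10^-3 mol (1:1 ratio)
n(NaOH) in the whole flask = 3.066 × 10^-3 × 250.0/20.00 = 0.03833 mol
mass of NaOH = 0.03833 × 40.00 = 1.533 g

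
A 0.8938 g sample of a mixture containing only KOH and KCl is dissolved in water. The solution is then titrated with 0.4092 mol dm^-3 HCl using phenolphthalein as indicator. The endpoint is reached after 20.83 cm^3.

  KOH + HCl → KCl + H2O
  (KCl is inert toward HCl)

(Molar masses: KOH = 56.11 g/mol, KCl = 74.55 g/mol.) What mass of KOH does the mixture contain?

0.4783 g

n(HCl) = 0.02083 × 0.4092 = 8.524 × 10^-3 mol
Let x = n(KOH), y = n(KCl).
Titrant: 1x = 8.524 × 10^-3;  mass: 56.11x + 74.55y = 0.8938
Solving, x = 8.524 × 10^-3 mol, y = 5.574 × 10^-3 mol
mass of KOH = 8.524 × 10^-3 × 56.11 = 0.4783 g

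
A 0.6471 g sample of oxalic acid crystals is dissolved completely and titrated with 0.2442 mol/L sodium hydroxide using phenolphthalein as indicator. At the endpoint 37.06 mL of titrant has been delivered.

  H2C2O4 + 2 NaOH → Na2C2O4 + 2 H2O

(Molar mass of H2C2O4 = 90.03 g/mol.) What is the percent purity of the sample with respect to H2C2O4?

n(NaOH) = 0.03706 L × 0.2442 mol/L = 9.050 × 10^-3 mol
From the 1:2 ratio, n(H2C2O4) = 1/2 × 9.050 × 10^-3 = 4.525 × 10^-3 mol
mass of H2C2O4 = 4.525 × 10^-3 × 90.03 g/mol = 0.4074 g
% H2C2O4 = 0.4074 / 0.6471 × 100 = 62.96 %

62.96 %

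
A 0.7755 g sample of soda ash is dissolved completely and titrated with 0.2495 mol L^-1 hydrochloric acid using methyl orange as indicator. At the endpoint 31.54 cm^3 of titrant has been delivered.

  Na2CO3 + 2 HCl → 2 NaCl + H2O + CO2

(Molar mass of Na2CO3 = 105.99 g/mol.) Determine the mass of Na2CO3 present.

0.4170 g

n(HCl) = 0.03154 L × 0.2495 mol/L = 7.869 × 10^-3 mol
From the 1:2 ratio, n(Na2CO3) = 1/2 × 7.869 × 10^-3 = 3.935 × 10^-3 mol
mass of Na2CO3 = 3.935 × 10^-3 × 105.99 g/mol = 0.4170 g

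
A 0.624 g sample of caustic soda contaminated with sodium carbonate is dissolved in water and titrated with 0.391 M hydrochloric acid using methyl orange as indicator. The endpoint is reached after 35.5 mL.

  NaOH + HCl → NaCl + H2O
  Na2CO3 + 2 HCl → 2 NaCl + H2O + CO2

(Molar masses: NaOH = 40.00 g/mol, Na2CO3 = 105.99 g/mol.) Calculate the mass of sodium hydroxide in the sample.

0.344 g

n(HCl) = 0.0355 × 0.391 = 0.0139 mol
Let x = n(NaOH), y = n(Na2CO3).
Titrant: 1x + 2y = 0.0139;  mass: 40.00x + 105.99y = 0.624
Solving, x = 8.59 × 10^-3 mol, y = 2.65 × 10^-3 mol
mass of NaOH = 8.59 × 10^-3 × 40.00 = 0.344 g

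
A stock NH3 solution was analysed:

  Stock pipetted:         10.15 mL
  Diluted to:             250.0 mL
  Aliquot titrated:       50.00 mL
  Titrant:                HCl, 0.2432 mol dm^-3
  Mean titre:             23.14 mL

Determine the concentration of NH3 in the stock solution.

NH3 + HCl → NH4Cl
n(HCl) = 0.02314 × 0.2432 = 5.628 × 10^-3 mol
n(NH3) in the aliquot = 5.628 × 10^-3 mol (1:1 ratio)
[NH3]_dilute = 5.628 × 10^-3 / 0.05000 = 0.1126 mol/L
Dilution factor = 250.0 / 10.15 = 24.63
[NH3]_stock = 0.1126 × 24.63 = 2.772 mol/L

2.772 mol/L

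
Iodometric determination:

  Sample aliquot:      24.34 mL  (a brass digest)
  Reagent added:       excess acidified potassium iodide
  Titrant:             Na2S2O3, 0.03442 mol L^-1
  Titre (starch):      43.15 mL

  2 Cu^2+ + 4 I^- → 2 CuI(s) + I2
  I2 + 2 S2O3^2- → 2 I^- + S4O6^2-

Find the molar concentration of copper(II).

n(S2O3^2-) = 0.04315 × 0.03442 = 1.485 × 10^-3 mol
n(I2) = n(S2O3^2-)/2 = 7.426 × 10^-4 mol
From the 2:1 ratio, n(Cu2+) in the aliquot = 2/1 × 7.426 × 10^-4 = 1.485 × 10^-3 mol
[Cu2+] = 1.485 × 10^-3 / 0.02434 = 0.06102 mol/L

0.06102 mol/L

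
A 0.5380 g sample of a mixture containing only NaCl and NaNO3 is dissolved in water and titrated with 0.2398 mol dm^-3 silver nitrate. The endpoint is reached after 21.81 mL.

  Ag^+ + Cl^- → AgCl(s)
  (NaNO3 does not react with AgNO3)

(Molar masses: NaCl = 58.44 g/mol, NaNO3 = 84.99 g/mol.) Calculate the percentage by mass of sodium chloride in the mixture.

56.81 %

n(AgNO3) = 0.02181 × 0.2398 = 5.230 × 10^-3 mol
Let x = n(NaCl), y = n(NaNO3).
Titrant: 1x = 5.230 × 10^-3;  mass: 58.44x + 84.99y = 0.5380
Solving, x = 5.230 × 10^-3 mol, y = 2.734 × 10^-3 mol
mass of NaCl = 5.230 × 10^-3 × 58.44 = 0.3056 g
% NaCl = 0.3056 / 0.5380 × 100 = 56.81 %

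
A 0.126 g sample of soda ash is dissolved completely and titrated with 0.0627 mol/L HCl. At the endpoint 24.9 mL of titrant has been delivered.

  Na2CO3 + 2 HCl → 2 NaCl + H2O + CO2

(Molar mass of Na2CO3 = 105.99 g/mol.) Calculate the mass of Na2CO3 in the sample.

0.0827 g

n(HCl) = 0.0249 L × 0.0627 mol/L = 1.56 × 10^-3 mol
From the 1:2 ratio, n(Na2CO3) = 1/2 × 1.56 × 10^-3 = 7.81 × 10^-4 mol
mass of Na2CO3 = 7.81 × 10^-4 × 105.99 g/mol = 0.0827 g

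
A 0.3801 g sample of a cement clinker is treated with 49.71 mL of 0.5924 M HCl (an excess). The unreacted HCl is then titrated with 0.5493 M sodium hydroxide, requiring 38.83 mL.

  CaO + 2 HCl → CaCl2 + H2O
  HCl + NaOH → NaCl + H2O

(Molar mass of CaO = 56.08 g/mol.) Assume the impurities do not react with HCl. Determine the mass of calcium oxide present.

n(HCl) added = 0.04971 × 0.5924 = 0.02945 mol
n(NaOH) used in back-titration = 0.03883 × 0.5493 = 0.02133 mol
n(HCl) left over = 0.02133 mol (1:1 ratio)
n(HCl) consumed by analyte = 0.02945 − 0.02133 = 8.119 × 10^-3 mol
From the 1:2 ratio, n(CaO) = 1/2 × 8.119 × 10^-3 = 4.059 × 10^-3 mol
mass of CaO = 4.059 × 10^-3 × 56.08 = 0.2277 g

0.2277 g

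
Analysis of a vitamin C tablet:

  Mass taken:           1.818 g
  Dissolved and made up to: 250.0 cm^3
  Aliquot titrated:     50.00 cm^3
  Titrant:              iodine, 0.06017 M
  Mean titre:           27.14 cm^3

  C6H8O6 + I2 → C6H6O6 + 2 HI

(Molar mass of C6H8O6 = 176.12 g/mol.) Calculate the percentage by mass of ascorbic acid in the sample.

n(I2) per titration = 0.02714 × 0.06017 = 1.633 × 10^-3 mol
n(C6H8O6) in each aliquot = 1.633 × 10^-3 mol (1:1 ratio)
n(C6H8O6) in the whole flask = 1.633 × 10^-3 × 250.0/50.00 = 8.165 × 10^-3 mol
mass of C6H8O6 = 8.165 × 10^-3 × 176.12 = 1.438 g
% C6H8O6 = 1.438 / 1.818 × 100 = 79.10 %

79.10 %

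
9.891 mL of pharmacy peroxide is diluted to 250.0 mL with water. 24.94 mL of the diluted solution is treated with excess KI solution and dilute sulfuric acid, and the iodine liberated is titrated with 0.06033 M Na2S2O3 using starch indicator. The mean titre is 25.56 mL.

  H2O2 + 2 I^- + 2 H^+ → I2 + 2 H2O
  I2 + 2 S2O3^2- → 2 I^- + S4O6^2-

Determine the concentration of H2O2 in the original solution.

n(S2O3^2-) = 0.02556 × 0.06033 = 1.542 × 10^-3 mol
n(I2) = n(S2O3^2-)/2 = 7.710 × 10^-4 mol
n(H2O2) in the aliquot = 7.710 × 10^-4 mol (1:1 ratio)
[H2O2]_dilute = 7.710 × 10^-4 / 0.02494 = 0.03091 mol/L
[H2O2]_original = 0.03091 × 250.0/9.891 = 0.7814 mol/L

0.7814 M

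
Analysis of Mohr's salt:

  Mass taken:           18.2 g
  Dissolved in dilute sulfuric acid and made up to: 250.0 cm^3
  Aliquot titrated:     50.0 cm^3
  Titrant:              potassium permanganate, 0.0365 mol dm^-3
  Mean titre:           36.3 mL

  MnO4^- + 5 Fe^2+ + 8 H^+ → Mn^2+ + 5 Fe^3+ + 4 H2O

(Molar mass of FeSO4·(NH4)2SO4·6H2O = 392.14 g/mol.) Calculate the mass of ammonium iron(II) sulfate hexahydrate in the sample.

13.0 g

n(KMnO4) per titration = 0.0363 × 0.0365 = 1.32 × 10^-3 mol
From the 5:1 ratio, n(FeSO4·(NH4)2SO4·6H2O) in each aliquot = 5/1 × 1.32 × 10^-3 = 6.62 × 10^-3 mol
n(FeSO4·(NH4)2SO4·6H2O) in the whole flask = 6.62 × 10^-3 × 250.0/50.0 = 0.0331 mol
mass of FeSO4·(NH4)2SO4·6H2O = 0.0331 × 392.14 = 13.0 g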